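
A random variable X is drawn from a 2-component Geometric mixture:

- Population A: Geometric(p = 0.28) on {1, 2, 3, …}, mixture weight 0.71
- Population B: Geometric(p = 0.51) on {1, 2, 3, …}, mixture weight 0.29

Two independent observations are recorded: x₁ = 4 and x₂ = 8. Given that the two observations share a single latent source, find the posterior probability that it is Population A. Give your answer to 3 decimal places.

By Bayes' theorem, P(k | x) = w_k f_k(x) / Σ_j w_j f_j(x).
Since both observations come from the same component, the likelihood for component k is f_k(x₁)·f_k(x₂).
  p_A = [0.104509] × [0.0280857] = 0.00293522
  p_B = [0.060001] × [0.00345894] = 0.00020754
Multiply by the mixture weights:
  w_A·p_A = 0.71 × 0.00293522 = 0.00208401
  w_B·p_B = 0.29 × 0.00020754 = 6.01865e-05
Evidence: 0.00208401 + 6.01865e-05 = 0.00214419
So the posterior for Population A is 0.00208401 / 0.00214419 ≈ 0.972.

0.972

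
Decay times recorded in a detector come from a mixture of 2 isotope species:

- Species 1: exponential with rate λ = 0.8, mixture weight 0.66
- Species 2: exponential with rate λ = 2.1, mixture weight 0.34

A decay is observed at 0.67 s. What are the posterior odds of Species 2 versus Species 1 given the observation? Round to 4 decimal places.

0.5660

Only the two components matter; the odds are (P(Z=i) f_i(x)) / (P(Z=j) f_j(x)).
Evaluate each component's likelihood at the observed value:
  f_1 = 0.468067
  f_2 = 0.514241
Posterior odds = (P(Z=2)·f_2) / (P(Z=1)·f_1) = (0.34·0.514241) / (0.66·0.468067) = 0.174842 / 0.308924 ≈ 0.5660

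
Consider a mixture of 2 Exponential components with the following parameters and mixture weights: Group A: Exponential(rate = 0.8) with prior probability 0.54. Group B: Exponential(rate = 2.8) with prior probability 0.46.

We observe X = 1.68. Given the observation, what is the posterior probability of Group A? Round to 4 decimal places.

The responsibility of component k is w_k f_k(x) divided by Σ_j w_j f_j(x).
Component likelihoods at x = 1.68:
  L_A = 0.20864
  L_B = 0.0253651
Weight by the priors:
  w_A·L_A = 0.54 × 0.20864 = 0.112666
  w_B·L_B = 0.46 × 0.0253651 = 0.011668
Evidence: 0.112666 + 0.011668 = 0.124334
P(Group A | 1.68) ≈ 0.9062

0.9062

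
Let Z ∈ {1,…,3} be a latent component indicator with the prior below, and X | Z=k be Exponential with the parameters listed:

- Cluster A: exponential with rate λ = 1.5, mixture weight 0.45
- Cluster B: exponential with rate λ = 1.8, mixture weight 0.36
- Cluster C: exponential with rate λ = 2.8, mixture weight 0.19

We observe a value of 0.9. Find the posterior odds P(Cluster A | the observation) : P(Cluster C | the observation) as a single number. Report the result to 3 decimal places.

4.088

Only the two components matter; the odds are (w_i f_i(x)) / (w_j f_j(x)).
Exponential densities:
  f_A = 0.38886
  f_B = 0.356218
  f_C = 0.225287
Posterior odds = (w_A·f_A) / (w_C·f_C) = (0.45·0.38886) / (0.19·0.225287) = 0.174987 / 0.0428045 ≈ 4.088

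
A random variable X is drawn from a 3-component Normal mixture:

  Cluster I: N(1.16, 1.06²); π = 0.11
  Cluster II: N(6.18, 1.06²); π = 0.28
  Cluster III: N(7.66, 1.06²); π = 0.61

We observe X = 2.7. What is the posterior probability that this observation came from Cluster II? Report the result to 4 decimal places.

Posterior ∝ prior × likelihood, so P(k | x) ∝ P(Z=k) f_k(x); normalise over all components.
Normal densities:
  f_I = (1/(1.06·√(2π)))·exp(−(2.7−1.16)²/(2·1.06²)) = 0.376361·exp(-1.05536) = 0.130999
  f_II = (1/(1.06·√(2π)))·exp(−(2.7−6.18)²/(2·1.06²)) = 0.376361·exp(-5.38911) = 0.00171848
  f_III = (1/(1.06·√(2π)))·exp(−(2.7−7.66)²/(2·1.06²)) = 0.376361·exp(-10.94767) = 6.62357e-06
Prior × likelihood for each component:
  P(Z=I)·f_I = 0.11 × 0.130999 = 0.0144099
  P(Z=II)·f_II = 0.28 × 0.00171848 = 0.000481175
  P(Z=III)·f_III = 0.61 × 6.62357e-06 = 4.04038e-06
Sum: 0.0144099 + 0.000481175 + 4.04038e-06 = 0.0148951
Responsibility of Cluster II: 0.000481175 / 0.0148951 ≈ 0.0323

0.0323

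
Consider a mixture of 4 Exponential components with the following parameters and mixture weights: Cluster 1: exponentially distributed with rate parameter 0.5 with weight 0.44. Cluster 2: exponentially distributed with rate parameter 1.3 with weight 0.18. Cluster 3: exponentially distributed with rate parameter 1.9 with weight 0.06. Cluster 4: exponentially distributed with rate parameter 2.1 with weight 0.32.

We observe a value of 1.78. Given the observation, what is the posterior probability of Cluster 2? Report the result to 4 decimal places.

0.1735

Apply Bayes' rule: the posterior for each component is proportional to its prior times its likelihood at x.
Component likelihoods at x = 1.78:
  p_1 = 0.205328
  p_2 = 0.128524
  p_3 = 0.0645609
  p_4 = 0.0499835
Weight by the priors:
  π_1·p_1 = 0.44 × 0.205328 = 0.0903443
  π_2·p_2 = 0.18 × 0.128524 = 0.0231344
  π_3·p_3 = 0.06 × 0.0645609 = 0.00387365
  π_4·p_4 = 0.32 × 0.0499835 = 0.0159947
Evidence: 0.0903443 + 0.0231344 + 0.00387365 + 0.0159947 = 0.133347
So the posterior for Cluster 2 is 0.0231344 / 0.133347 ≈ 0.1735.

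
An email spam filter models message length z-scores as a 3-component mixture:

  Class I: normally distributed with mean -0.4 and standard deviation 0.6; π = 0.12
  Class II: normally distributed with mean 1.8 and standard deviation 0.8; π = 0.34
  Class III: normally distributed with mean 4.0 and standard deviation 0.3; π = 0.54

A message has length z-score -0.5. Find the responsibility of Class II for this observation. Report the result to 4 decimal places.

0.0334

By Bayes' theorem, P(k | x) = π_k f_k(x) / Σ_j π_j f_j(x).
Normal densities:
  f_I = (1/(0.6·√(2π)))·exp(−(-0.5−-0.4)²/(2·0.6²)) = 0.664904·exp(-0.01389) = 0.655733
  f_II = (1/(0.8·√(2π)))·exp(−(-0.5−1.8)²/(2·0.8²)) = 0.498678·exp(-4.13281) = 0.00799765
  f_III = (1/(0.3·√(2π)))·exp(−(-0.5−4.0)²/(2·0.3²)) = 1.329808·exp(-112.50000) = 1.84357e-49
Weight by the priors:
  π_I·f_I = 0.12 × 0.655733 = 0.0786879
  π_II·f_II = 0.34 × 0.00799765 = 0.0027192
  π_III·f_III = 0.54 × 1.84357e-49 = 9.95528e-50
Sum: 0.0786879 + 0.0027192 + 9.95528e-50 = 0.0814071
Responsibility of Class II: 0.0027192 / 0.0814071 ≈ 0.0334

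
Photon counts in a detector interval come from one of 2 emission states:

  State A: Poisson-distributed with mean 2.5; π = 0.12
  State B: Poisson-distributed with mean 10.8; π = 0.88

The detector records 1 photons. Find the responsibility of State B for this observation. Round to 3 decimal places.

0.008

P(component k | x) = w_k·f_k(x) / marginal(x), where marginal(x) = Σ_j w_j·f_j(x).
Component likelihoods at x = 1 photons:
  L_A = 0.205212
  L_B = 0.000220315
Multiply by the mixture weights:
  w_A·L_A = 0.12 × 0.205212 = 0.0246255
  w_B·L_B = 0.88 × 0.000220315 = 0.000193877
Denominator: 0.0246255 + 0.000193877 = 0.0248194
P(State B | the observation) ≈ 0.008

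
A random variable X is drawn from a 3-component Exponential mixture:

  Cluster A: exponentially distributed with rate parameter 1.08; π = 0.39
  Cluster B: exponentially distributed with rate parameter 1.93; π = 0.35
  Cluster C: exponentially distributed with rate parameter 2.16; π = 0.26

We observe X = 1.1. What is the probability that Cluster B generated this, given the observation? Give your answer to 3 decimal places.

The responsibility of component k is π_k f_k(x) divided by Σ_j π_j f_j(x).
Exponential densities:
  f_A = 1.08·e^(−1.08·1.1) = 1.08·e^(−1.1880) = 0.329217
  f_B = 1.93·e^(−1.93·1.1) = 1.93·e^(−2.1230) = 0.230967
  f_C = 2.16·e^(−2.16·1.1) = 2.16·e^(−2.3760) = 0.20071
Weight by the priors:
  π_A·f_A = 0.39 × 0.329217 = 0.128395
  π_B·f_B = 0.35 × 0.230967 = 0.0808385
  π_C·f_C = 0.26 × 0.20071 = 0.0521847
Denominator: 0.128395 + 0.0808385 + 0.0521847 = 0.261418
Responsibility of Cluster B: 0.0808385 / 0.261418 ≈ 0.309

0.309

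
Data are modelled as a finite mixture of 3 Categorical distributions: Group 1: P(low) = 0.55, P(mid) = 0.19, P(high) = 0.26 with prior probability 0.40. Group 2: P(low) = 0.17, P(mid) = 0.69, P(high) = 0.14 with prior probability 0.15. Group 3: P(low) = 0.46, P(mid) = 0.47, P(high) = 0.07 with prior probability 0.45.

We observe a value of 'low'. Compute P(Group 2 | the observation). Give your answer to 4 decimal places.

0.0564

By Bayes' theorem, P(k | x) = π_k f_k(x) / Σ_j π_j f_j(x).
Evaluate each component's likelihood at the observed value:
  p_1 = 0.55
  p_2 = 0.17
  p_3 = 0.46
Weight by the priors:
  π_1·p_1 = 0.40 × 0.55 = 0.22
  π_2·p_2 = 0.15 × 0.17 = 0.0255
  π_3·p_3 = 0.45 × 0.46 = 0.207
Sum: 0.22 + 0.0255 + 0.207 = 0.4525
P(Group 2 | data) ≈ 0.0564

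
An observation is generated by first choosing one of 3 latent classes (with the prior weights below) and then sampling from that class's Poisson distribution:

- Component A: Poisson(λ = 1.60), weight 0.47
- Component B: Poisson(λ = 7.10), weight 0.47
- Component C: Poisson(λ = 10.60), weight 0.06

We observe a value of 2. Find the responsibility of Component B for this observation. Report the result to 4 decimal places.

0.0744

Apply Bayes' rule: the posterior for each component is proportional to its prior times its likelihood at x.
Evaluate each component's likelihood at the observed value:
  p_A = 0.258428
  p_B = 0.0207968
  p_C = 0.00139978
Multiply by the mixture weights:
  P(Z=A)·p_A = 0.47 × 0.258428 = 0.121461
  P(Z=B)·p_B = 0.47 × 0.0207968 = 0.00977448
  P(Z=C)·p_C = 0.06 × 0.00139978 = 8.39869e-05
Marginal: 0.121461 + 0.00977448 + 8.39869e-05 = 0.131319
Responsibility of Component B: 0.00977448 / 0.131319 ≈ 0.0744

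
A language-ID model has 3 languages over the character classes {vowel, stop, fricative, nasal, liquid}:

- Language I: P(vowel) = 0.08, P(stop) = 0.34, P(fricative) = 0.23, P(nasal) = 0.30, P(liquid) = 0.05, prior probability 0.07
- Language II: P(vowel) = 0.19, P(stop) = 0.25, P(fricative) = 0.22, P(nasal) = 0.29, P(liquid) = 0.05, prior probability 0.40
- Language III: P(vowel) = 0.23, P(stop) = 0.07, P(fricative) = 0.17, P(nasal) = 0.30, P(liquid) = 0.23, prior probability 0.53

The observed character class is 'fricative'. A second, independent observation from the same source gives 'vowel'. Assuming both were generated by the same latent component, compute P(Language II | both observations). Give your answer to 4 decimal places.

P(component k | x) = w_k·f_k(x) / marginal(x), where marginal(x) = Σ_j w_j·f_j(x).
Since both observations come from the same component, the likelihood for component k is f_k(x₁)·f_k(x₂).
  p_I = [0.23] × [0.08] = 0.0184
  p_II = [0.22] × [0.19] = 0.0418
  p_III = [0.17] × [0.23] = 0.0391
Multiply by the mixture weights:
  w_I·p_I = 0.07 × 0.0184 = 0.001288
  w_II·p_II = 0.40 × 0.0418 = 0.01672
  w_III·p_III = 0.53 × 0.0391 = 0.020723
Evidence: 0.001288 + 0.01672 + 0.020723 = 0.038731
So the posterior for Language II is 0.01672 / 0.038731 ≈ 0.4317.

0.4317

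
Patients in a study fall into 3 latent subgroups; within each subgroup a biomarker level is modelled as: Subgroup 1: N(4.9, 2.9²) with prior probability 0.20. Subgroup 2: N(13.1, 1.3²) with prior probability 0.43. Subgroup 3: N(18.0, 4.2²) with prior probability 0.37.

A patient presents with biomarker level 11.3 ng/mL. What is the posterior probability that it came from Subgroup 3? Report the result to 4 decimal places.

0.1567

Posterior ∝ prior × likelihood, so P(k | x) ∝ P(Z=k) f_k(x); normalise over all components.
Evaluate each component's likelihood at the observed value:
  f_1 = (1/(2.9·√(2π)))·exp(−(11.3−4.9)²/(2·2.9²)) = 0.137566·exp(-2.43520) = 0.0120481
  f_2 = (1/(1.3·√(2π)))·exp(−(11.3−13.1)²/(2·1.3²)) = 0.306879·exp(-0.95858) = 0.117669
  f_3 = (1/(4.2·√(2π)))·exp(−(11.3−18.0)²/(2·4.2²)) = 0.094986·exp(-1.27239) = 0.0266114
Multiply by the mixture weights:
  P(Z=1)·f_1 = 0.20 × 0.0120481 = 0.00240963
  P(Z=2)·f_2 = 0.43 × 0.117669 = 0.0505975
  P(Z=3)·f_3 = 0.37 × 0.0266114 = 0.00984622
Sum: 0.00240963 + 0.0505975 + 0.00984622 = 0.0628534
P(Subgroup 3 | x) ≈ 0.1567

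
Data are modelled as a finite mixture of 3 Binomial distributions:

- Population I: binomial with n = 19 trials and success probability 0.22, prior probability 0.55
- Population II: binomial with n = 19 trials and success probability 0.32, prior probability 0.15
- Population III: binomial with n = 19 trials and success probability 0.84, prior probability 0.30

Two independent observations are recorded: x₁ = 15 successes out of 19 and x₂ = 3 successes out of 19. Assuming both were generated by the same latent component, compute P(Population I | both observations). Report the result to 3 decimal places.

0.063

P(component k | x) = π_k·f_k(x) / marginal(x), where marginal(x) = Σ_j π_j·f_j(x).
Since both observations come from the same component, the likelihood for component k is f_k(x₁)·f_k(x₂).
  f_I = [1.96382e-07] × [0.193689] = 3.80371e-08
  f_II = [3.1309e-05] × [0.0663615] = 2.07771e-06
  f_III = [0.185803] × [1.05945e-10] = 1.9685e-11
Unnormalised posteriors:
  π_I·f_I = 0.55 × 3.80371e-08 = 2.09204e-08
  π_II·f_II = 0.15 × 2.07771e-06 = 3.11657e-07
  π_III·f_III = 0.30 × 1.9685e-11 = 5.90549e-12
Sum: 2.09204e-08 + 3.11657e-07 + 5.90549e-12 = 3.32583e-07
P(Population I | x₁, x₂) = 2.09204e-08 / 3.32583e-07 ≈ 0.063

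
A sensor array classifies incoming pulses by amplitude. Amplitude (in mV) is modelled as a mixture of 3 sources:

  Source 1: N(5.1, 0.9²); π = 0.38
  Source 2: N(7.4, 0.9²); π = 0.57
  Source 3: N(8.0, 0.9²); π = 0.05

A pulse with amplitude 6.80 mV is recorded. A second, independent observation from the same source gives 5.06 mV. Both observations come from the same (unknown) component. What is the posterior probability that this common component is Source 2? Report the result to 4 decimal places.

Posterior ∝ prior × likelihood, so P(k | x) ∝ P(Z=k) f_k(x); normalise over all components.
Since both observations come from the same component, the likelihood for component k is f_k(x₁)·f_k(x₂).
  f_1 = [0.0744574] × [0.442832] = 0.0329721
  f_2 = [0.354942] × [0.0150922] = 0.00535685
  f_3 = [0.182233] × [0.00213533] = 0.000389129
Unnormalised posteriors:
  P(Z=1)·f_1 = 0.38 × 0.0329721 = 0.0125294
  P(Z=2)·f_2 = 0.57 × 0.00535685 = 0.00305341
  P(Z=3)·f_3 = 0.05 × 0.000389129 = 1.94564e-05
Normaliser: 0.0125294 + 0.00305341 + 1.94564e-05 = 0.0156023
P(Source 2 | x₁,x₂) ≈ 0.1957

0.1957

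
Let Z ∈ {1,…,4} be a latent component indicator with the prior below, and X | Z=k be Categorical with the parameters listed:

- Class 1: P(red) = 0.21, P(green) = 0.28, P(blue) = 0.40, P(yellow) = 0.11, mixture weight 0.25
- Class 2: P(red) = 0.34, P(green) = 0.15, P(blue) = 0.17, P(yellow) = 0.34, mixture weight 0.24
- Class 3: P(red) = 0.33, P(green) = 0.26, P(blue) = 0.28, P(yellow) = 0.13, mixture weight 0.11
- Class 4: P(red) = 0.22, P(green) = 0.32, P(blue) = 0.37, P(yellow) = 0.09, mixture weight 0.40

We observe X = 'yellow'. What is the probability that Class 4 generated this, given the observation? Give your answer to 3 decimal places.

P(component k | x) = π_k·f_k(x) / marginal(x), where marginal(x) = Σ_j π_j·f_j(x).
Component likelihoods at x = 'yellow':
  L_1 = 0.11
  L_2 = 0.34
  L_3 = 0.13
  L_4 = 0.09
Weight by the priors:
  π_1·L_1 = 0.25 × 0.11 = 0.0275
  π_2·L_2 = 0.24 × 0.34 = 0.0816
  π_3·L_3 = 0.11 × 0.13 = 0.0143
  π_4·L_4 = 0.40 × 0.09 = 0.036
Sum: 0.0275 + 0.0816 + 0.0143 + 0.036 = 0.1594
So the posterior for Class 4 is 0.036 / 0.1594 ≈ 0.226.

0.226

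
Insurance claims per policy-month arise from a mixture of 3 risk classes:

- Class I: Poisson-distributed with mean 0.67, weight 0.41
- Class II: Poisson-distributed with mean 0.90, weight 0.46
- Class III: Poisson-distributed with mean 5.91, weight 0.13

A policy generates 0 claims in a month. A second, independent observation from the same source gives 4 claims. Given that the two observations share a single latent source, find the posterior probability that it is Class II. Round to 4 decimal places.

0.6863

By Bayes' theorem, P(k | x) = π_k f_k(x) / Σ_j π_j f_j(x).
Since both observations come from the same component, the likelihood for component k is f_k(x₁)·f_k(x₂).
  p_I = [0.511709] × [0.00429646] = 0.00219853
  p_II = [0.40657] × [0.0111146] = 0.00451886
  p_III = [0.00271219] × [0.137866] = 0.000373919
Unnormalised posteriors:
  π_I·p_I = 0.41 × 0.00219853 = 0.000901399
  π_II·p_II = 0.46 × 0.00451886 = 0.00207867
  π_III·p_III = 0.13 × 0.000373919 = 4.86095e-05
Evidence: 0.000901399 + 0.00207867 + 4.86095e-05 = 0.00302868
P(Class II | x) ≈ 0.6863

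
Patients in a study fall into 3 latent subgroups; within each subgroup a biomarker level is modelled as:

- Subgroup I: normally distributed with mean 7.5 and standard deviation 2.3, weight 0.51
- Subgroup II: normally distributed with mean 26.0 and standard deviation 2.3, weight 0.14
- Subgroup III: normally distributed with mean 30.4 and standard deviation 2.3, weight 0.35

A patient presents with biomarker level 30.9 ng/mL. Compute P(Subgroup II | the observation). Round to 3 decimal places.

P(component k | x) = w_k·f_k(x) / marginal(x), where marginal(x) = Σ_j w_j·f_j(x).
Normal densities:
  p_I = 5.78889e-24
  p_II = 0.017931
  p_III = 0.169403
Unnormalised posteriors:
  w_I·p_I = 0.51 × 5.78889e-24 = 2.95234e-24
  w_II·p_II = 0.14 × 0.017931 = 0.00251034
  w_III·p_III = 0.35 × 0.169403 = 0.0592909
Normaliser: 2.95234e-24 + 0.00251034 + 0.0592909 = 0.0618013
P(Subgroup II | x) = 0.00251034 / 0.0618013 ≈ 0.041

0.041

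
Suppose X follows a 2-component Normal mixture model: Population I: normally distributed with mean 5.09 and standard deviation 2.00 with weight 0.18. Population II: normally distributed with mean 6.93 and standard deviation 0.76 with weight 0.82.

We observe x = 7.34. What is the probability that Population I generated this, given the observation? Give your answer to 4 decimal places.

The responsibility of component k is P(Z=k) f_k(x) divided by Σ_j P(Z=j) f_j(x).
Component likelihoods at x = 7.34:
  L_I = (1/(2.00·√(2π)))·exp(−(7.34−5.09)²/(2·2.00²)) = 0.199471·exp(-0.63281) = 0.105938
  L_II = (1/(0.76·√(2π)))·exp(−(7.34−6.93)²/(2·0.76²)) = 0.524924·exp(-0.14552) = 0.453837
Unnormalised posteriors:
  P(Z=I)·L_I = 0.18 × 0.105938 = 0.0190689
  P(Z=II)·L_II = 0.82 × 0.453837 = 0.372146
Evidence: 0.0190689 + 0.372146 = 0.391215
Responsibility of Population I: 0.0190689 / 0.391215 ≈ 0.0487

0.0487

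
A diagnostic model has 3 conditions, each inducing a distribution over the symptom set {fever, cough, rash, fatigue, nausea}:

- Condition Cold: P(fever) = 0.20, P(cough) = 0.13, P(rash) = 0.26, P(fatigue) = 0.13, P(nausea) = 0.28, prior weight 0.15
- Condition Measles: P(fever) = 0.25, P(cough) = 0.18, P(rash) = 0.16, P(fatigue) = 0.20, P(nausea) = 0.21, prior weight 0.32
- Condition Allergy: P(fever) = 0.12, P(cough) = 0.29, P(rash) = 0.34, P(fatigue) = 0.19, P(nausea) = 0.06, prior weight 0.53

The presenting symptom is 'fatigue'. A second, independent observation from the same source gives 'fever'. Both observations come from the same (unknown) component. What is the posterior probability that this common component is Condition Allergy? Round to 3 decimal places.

Posterior ∝ prior × likelihood, so P(k | x) ∝ π_k f_k(x); normalise over all components.
Since both observations come from the same component, the likelihood for component k is f_k(x₁)·f_k(x₂).
  p_Cold = [0.13] × [0.2] = 0.026
  p_Measles = [0.2] × [0.25] = 0.05
  p_Allergy = [0.19] × [0.12] = 0.0228
Weight by the priors:
  π_Cold·p_Cold = 0.15 × 0.026 = 0.0039
  π_Measles·p_Measles = 0.32 × 0.05 = 0.016
  π_Allergy·p_Allergy = 0.53 × 0.0228 = 0.012084
Marginal: 0.0039 + 0.016 + 0.012084 = 0.031984
Responsibility of Condition Allergy: 0.012084 / 0.031984 ≈ 0.378

0.378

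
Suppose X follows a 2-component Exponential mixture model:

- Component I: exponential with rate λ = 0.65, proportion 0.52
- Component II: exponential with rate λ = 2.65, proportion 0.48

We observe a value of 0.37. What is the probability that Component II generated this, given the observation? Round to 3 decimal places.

0.642

Posterior ∝ prior × likelihood, so P(k | x) ∝ π_k f_k(x); normalise over all components.
Component likelihoods at x = 0.37:
  f_I = 0.511053
  f_II = 0.994077
Multiply by the mixture weights:
  π_I·f_I = 0.52 × 0.511053 = 0.265747
  π_II·f_II = 0.48 × 0.994077 = 0.477157
Normaliser: 0.265747 + 0.477157 = 0.742904
P(Component II | 0.37) ≈ 0.642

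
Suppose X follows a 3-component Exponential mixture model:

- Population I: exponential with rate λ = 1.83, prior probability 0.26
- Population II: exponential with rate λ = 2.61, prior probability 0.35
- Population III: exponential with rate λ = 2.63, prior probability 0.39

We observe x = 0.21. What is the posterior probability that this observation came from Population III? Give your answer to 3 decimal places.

0.409

P(component k | x) = π_k·f_k(x) / marginal(x), where marginal(x) = Σ_j π_j·f_j(x).
Evaluate each component's likelihood at the observed value:
  L_I = 1.2461
  L_II = 1.5087
  L_III = 1.51389
Multiply by the mixture weights:
  π_I·L_I = 0.26 × 1.2461 = 0.323985
  π_II·L_II = 0.35 × 1.5087 = 0.528046
  π_III·L_III = 0.39 × 1.51389 = 0.590418
Sum: 0.323985 + 0.528046 + 0.590418 = 1.44245
P(Population III | 0.21) ≈ 0.409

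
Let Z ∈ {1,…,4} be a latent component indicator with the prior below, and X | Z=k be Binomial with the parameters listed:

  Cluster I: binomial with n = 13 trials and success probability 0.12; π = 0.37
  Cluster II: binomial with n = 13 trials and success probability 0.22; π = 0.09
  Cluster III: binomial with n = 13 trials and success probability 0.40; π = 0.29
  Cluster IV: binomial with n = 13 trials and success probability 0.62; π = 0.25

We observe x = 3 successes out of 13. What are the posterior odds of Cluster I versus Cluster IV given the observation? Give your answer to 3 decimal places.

Since P(k|x) ∝ π_k f_k(x), the posterior odds are π_i f_i(x) / (π_j f_j(x)).
Evaluate each component's likelihood at the observed value:
  p_I = C(13,3)·0.12^3·0.88^10 = 286·0.001728·0.278501 = 0.137637
  p_II = C(13,3)·0.22^3·0.78^10 = 286·0.010648·0.0833578 = 0.253852
  p_III = C(13,3)·0.40^3·0.60^10 = 286·0.064·0.00604662 = 0.110677
  p_IV = C(13,3)·0.62^3·0.38^10 = 286·0.238328·6.27821e-05 = 0.00427934
Posterior odds = (π_I·p_I) / (π_IV·p_IV) = (0.37·0.137637) / (0.25·0.00427934) = 0.0509258 / 0.00106984 ≈ 47.602

47.602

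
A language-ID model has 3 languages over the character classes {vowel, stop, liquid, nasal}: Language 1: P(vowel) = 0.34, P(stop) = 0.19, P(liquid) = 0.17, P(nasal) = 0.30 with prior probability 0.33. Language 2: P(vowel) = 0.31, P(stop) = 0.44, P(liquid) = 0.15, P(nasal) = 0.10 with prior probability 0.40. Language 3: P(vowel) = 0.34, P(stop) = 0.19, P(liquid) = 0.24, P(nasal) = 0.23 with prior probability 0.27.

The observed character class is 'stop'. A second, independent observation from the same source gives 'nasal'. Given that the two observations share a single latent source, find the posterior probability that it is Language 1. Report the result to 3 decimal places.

Apply Bayes' rule: the posterior for each component is proportional to its prior times its likelihood at x.
Since both observations come from the same component, the likelihood for component k is f_k(x₁)·f_k(x₂).
  p_1 = [P(stop | comp) = 0.19] × [0.3] = 0.057
  p_2 = [P(stop | comp) = 0.44] × [0.1] = 0.044
  p_3 = [P(stop | comp) = 0.19] × [0.23] = 0.0437
Prior × likelihood for each component:
  π_1·p_1 = 0.33 × 0.057 = 0.01881
  π_2·p_2 = 0.40 × 0.044 = 0.0176
  π_3·p_3 = 0.27 × 0.0437 = 0.011799
Marginal: 0.01881 + 0.0176 + 0.011799 = 0.048209
P(Language 1 | x₁,x₂) ≈ 0.390

0.390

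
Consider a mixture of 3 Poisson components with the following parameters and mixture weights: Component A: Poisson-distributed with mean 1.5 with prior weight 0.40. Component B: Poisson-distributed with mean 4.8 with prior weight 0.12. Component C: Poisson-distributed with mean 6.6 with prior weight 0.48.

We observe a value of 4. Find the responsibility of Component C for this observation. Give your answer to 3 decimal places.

P(component k | x) = π_k·f_k(x) / marginal(x), where marginal(x) = Σ_j π_j·f_j(x).
Component likelihoods at x = 4:
  p_A = e^(−1.5)·1.5^4/4! = 0.0470665
  p_B = e^(−4.8)·4.8^4/4! = 0.182029
  p_C = e^(−6.6)·6.6^4/4! = 0.107553
Prior × likelihood for each component:
  π_A·p_A = 0.40 × 0.0470665 = 0.0188266
  π_B·p_B = 0.12 × 0.182029 = 0.0218435
  π_C·p_C = 0.48 × 0.107553 = 0.0516252
Denominator: 0.0188266 + 0.0218435 + 0.0516252 = 0.0922953
Responsibility of Component C: 0.0516252 / 0.0922953 ≈ 0.559

0.559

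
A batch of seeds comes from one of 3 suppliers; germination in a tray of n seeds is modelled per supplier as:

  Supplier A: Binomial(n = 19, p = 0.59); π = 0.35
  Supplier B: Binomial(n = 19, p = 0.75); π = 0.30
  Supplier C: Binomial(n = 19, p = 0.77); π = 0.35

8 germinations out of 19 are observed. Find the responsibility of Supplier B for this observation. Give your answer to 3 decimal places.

0.024

Posterior ∝ prior × likelihood, so P(k | x) ∝ w_k f_k(x); normalise over all components.
Binomial probabilities:
  L_A = C(19,8)·0.59^8·0.41^11 = 75582·0.014683·5.50329e-05 = 0.0610741
  L_B = C(19,8)·0.75^8·0.25^11 = 75582·0.100113·2.38419e-07 = 0.00180405
  L_C = C(19,8)·0.77^8·0.23^11 = 75582·0.123574·9.5281e-08 = 0.000889919
Multiply by the mixture weights:
  w_A·L_A = 0.35 × 0.0610741 = 0.0213759
  w_B·L_B = 0.30 × 0.00180405 = 0.000541215
  w_C·L_C = 0.35 × 0.000889919 = 0.000311472
Marginal: 0.0213759 + 0.000541215 + 0.000311472 = 0.0222286
P(Supplier B | data) ≈ 0.024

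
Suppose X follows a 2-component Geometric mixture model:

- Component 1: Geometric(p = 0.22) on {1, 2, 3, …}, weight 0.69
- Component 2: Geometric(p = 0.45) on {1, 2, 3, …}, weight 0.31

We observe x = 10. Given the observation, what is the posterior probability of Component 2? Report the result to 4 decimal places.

0.0381

Apply Bayes' rule: the posterior for each component is proportional to its prior times its likelihood at x.
Evaluate each component's likelihood at the observed value:
  L_1 = 0.22·(1−0.22)^9 = 0.22·0.106869 = 0.0235112
  L_2 = 0.45·(1−0.45)^9 = 0.45·0.00460537 = 0.00207241
Weight by the priors:
  π_1·L_1 = 0.69 × 0.0235112 = 0.0162227
  π_2·L_2 = 0.31 × 0.00207241 = 0.000642449
Sum: 0.0162227 + 0.000642449 = 0.0168652
P(Component 2 | data) ≈ 0.0381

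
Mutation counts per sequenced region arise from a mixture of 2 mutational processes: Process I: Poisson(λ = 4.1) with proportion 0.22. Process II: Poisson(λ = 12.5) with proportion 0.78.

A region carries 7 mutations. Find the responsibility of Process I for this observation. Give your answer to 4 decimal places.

0.3388

By Bayes' theorem, P(k | x) = P(Z=k) f_k(x) / Σ_j P(Z=j) f_j(x).
Evaluate each component's likelihood at the observed value:
  p_I = e^(−4.1)·4.1^7/7! = 0.0640397
  p_II = e^(−12.5)·12.5^7/7! = 0.0352581
Weight by the priors:
  P(Z=I)·p_I = 0.22 × 0.0640397 = 0.0140887
  P(Z=II)·p_II = 0.78 × 0.0352581 = 0.0275013
Evidence: 0.0140887 + 0.0275013 = 0.04159
P(Process I | data) = 0.0140887 / 0.04159 ≈ 0.3388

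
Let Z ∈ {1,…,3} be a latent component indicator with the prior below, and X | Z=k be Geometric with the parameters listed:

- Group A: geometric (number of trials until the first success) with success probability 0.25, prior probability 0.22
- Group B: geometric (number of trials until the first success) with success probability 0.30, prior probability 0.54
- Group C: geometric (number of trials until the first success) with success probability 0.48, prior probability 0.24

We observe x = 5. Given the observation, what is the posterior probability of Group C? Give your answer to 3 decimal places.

Apply Bayes' rule: the posterior for each component is proportional to its prior times its likelihood at x.
Evaluate each component's likelihood at the observed value:
  f_A = 0.25·(1−0.25)^4 = 0.25·0.316406 = 0.0791016
  f_B = 0.30·(1−0.30)^4 = 0.30·0.2401 = 0.07203
  f_C = 0.48·(1−0.48)^4 = 0.48·0.0731162 = 0.0350958
Weight by the priors:
  w_A·f_A = 0.22 × 0.0791016 = 0.0174023
  w_B·f_B = 0.54 × 0.07203 = 0.0388962
  w_C·f_C = 0.24 × 0.0350958 = 0.00842298
Marginal: 0.0174023 + 0.0388962 + 0.00842298 = 0.0647215
P(Group C | the observation) = 0.00842298 / 0.0647215 ≈ 0.130

0.130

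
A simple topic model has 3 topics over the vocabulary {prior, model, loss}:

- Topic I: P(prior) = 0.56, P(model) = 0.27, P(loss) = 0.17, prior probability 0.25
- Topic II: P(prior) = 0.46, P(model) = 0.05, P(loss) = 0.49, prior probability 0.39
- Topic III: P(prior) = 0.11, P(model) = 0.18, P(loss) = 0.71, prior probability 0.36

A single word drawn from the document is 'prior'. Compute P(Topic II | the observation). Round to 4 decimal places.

The responsibility of component k is π_k f_k(x) divided by Σ_j π_j f_j(x).
Evaluate each component's likelihood at the observed value:
  f_I = 0.56
  f_II = 0.46
  f_III = 0.11
Unnormalised posteriors:
  π_I·f_I = 0.25 × 0.56 = 0.14
  π_II·f_II = 0.39 × 0.46 = 0.1794
  π_III·f_III = 0.36 × 0.11 = 0.0396
Normaliser: 0.14 + 0.1794 + 0.0396 = 0.359
P(Topic II | the observation) = 0.1794 / 0.359 ≈ 0.4997

0.4997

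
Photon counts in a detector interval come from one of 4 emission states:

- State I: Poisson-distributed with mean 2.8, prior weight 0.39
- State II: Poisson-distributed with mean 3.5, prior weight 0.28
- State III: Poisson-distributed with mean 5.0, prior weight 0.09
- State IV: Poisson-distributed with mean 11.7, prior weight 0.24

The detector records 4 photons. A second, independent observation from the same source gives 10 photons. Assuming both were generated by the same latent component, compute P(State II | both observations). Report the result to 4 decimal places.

0.1994

Apply Bayes' rule: the posterior for each component is proportional to its prior times its likelihood at x.
Since both observations come from the same component, the likelihood for component k is f_k(x₁)·f_k(x₂).
  f_I = [0.155739] × [0.000496355] = 7.73017e-05
  f_II = [0.188812] × [0.00229555] = 0.000433428
  f_III = [0.175467] × [0.0181328] = 0.00318171
  f_IV = [0.0064757] × [0.109863] = 0.000711438
Weight by the priors:
  P(Z=I)·f_I = 0.39 × 7.73017e-05 = 3.01477e-05
  P(Z=II)·f_II = 0.28 × 0.000433428 = 0.00012136
  P(Z=III)·f_III = 0.09 × 0.00318171 = 0.000286354
  P(Z=IV)·f_IV = 0.24 × 0.000711438 = 0.000170745
Marginal: 3.01477e-05 + 0.00012136 + 0.000286354 + 0.000170745 = 0.000608607
Responsibility of State II: 0.00012136 / 0.000608607 ≈ 0.1994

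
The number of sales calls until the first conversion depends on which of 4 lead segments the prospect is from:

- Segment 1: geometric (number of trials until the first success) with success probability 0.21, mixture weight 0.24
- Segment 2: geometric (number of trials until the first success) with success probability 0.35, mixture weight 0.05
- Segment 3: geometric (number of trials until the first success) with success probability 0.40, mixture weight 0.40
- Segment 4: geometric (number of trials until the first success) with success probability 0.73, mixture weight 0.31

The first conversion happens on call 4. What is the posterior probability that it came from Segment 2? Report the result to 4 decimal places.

0.0700

By Bayes' theorem, P(k | x) = π_k f_k(x) / Σ_j π_j f_j(x).
Component likelihoods at x = 4:
  p_1 = 0.21·(1−0.21)^3 = 0.21·0.493039 = 0.103538
  p_2 = 0.35·(1−0.35)^3 = 0.35·0.274625 = 0.0961188
  p_3 = 0.40·(1−0.40)^3 = 0.40·0.216 = 0.0864
  p_4 = 0.73·(1−0.73)^3 = 0.73·0.019683 = 0.0143686
Prior × likelihood for each component:
  π_1·p_1 = 0.24 × 0.103538 = 0.0248492
  π_2·p_2 = 0.05 × 0.0961188 = 0.00480594
  π_3·p_3 = 0.40 × 0.0864 = 0.03456
  π_4·p_4 = 0.31 × 0.0143686 = 0.00445426
Normaliser: 0.0248492 + 0.00480594 + 0.03456 + 0.00445426 = 0.0686694
P(Segment 2 | 4) ≈ 0.0700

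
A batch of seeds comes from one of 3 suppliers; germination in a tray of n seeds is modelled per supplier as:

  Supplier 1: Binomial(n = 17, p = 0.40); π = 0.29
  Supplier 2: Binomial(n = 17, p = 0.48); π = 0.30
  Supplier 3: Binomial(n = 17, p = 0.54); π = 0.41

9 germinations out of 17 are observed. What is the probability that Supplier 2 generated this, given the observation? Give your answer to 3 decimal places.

0.326

By Bayes' theorem, P(k | x) = w_k f_k(x) / Σ_j w_j f_j(x).
Binomial probabilities:
  p_1 = 0.107037
  p_2 = 0.175785
  p_3 = 0.190279
Prior × likelihood for each component:
  w_1·p_1 = 0.29 × 0.107037 = 0.0310408
  w_2·p_2 = 0.30 × 0.175785 = 0.0527356
  w_3·p_3 = 0.41 × 0.190279 = 0.0780145
Normaliser: 0.0310408 + 0.0527356 + 0.0780145 = 0.161791
P(Supplier 2 | x) = 0.0527356 / 0.161791 ≈ 0.326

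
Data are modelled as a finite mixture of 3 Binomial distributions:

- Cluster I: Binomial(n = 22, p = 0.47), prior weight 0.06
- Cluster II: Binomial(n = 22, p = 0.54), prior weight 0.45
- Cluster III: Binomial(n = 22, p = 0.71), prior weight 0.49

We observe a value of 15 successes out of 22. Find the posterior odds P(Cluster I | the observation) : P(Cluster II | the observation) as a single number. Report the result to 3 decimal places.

0.045

Since P(k|x) ∝ P(Z=k) f_k(x), the posterior odds are P(Z=i) f_i(x) / (P(Z=j) f_j(x)).
Component likelihoods at x = 15 successes out of 22:
  f_I = 0.0241677
  f_II = 0.0719528
  f_III = 0.172782
Posterior odds = (P(Z=I)·f_I) / (P(Z=II)·f_II) = (0.06·0.0241677) / (0.45·0.0719528) = 0.00145006 / 0.0323788 ≈ 0.045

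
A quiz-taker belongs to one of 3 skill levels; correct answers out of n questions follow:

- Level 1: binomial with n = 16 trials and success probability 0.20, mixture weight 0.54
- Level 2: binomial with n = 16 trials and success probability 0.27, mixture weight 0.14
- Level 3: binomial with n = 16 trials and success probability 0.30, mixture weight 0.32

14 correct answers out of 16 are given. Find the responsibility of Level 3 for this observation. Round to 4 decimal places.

0.8957

P(component k | x) = P(Z=k)·f_k(x) / marginal(x), where marginal(x) = Σ_j P(Z=j)·f_j(x).
Evaluate each component's likelihood at the observed value:
  p_1 = C(16,14)·0.20^14·0.80^2 = 120·1.6384e-10·0.64 = 1.25829e-08
  p_2 = C(16,14)·0.27^14·0.73^2 = 120·1.09419e-08·0.5329 = 6.99713e-07
  p_3 = C(16,14)·0.30^14·0.70^2 = 120·4.78297e-08·0.49 = 2.81239e-06
Unnormalised posteriors:
  P(Z=1)·p_1 = 0.54 × 1.25829e-08 = 6.79477e-09
  P(Z=2)·p_2 = 0.14 × 6.99713e-07 = 9.79598e-08
  P(Z=3)·p_3 = 0.32 × 2.81239e-06 = 8.99963e-07
Sum: 6.79477e-09 + 9.79598e-08 + 8.99963e-07 = 1.00472e-06
So the posterior for Level 3 is 8.99963e-07 / 1.00472e-06 ≈ 0.8957.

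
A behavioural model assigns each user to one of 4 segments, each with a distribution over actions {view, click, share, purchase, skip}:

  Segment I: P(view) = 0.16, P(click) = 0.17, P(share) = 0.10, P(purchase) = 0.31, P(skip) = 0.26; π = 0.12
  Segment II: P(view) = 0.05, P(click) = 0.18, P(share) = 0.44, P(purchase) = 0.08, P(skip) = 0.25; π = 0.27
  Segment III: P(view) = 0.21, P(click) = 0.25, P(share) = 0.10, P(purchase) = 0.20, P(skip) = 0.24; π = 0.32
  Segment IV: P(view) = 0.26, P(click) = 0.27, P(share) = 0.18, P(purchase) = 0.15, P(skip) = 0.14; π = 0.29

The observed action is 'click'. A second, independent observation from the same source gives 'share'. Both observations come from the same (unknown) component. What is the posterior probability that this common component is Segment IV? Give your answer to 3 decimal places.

0.310

P(component k | x) = w_k·f_k(x) / marginal(x), where marginal(x) = Σ_j w_j·f_j(x).
Since both observations come from the same component, the likelihood for component k is f_k(x₁)·f_k(x₂).
  f_I = [0.17] × [0.1] = 0.017
  f_II = [0.18] × [0.44] = 0.0792
  f_III = [0.25] × [0.1] = 0.025
  f_IV = [0.27] × [0.18] = 0.0486
Unnormalised posteriors:
  w_I·f_I = 0.12 × 0.017 = 0.00204
  w_II·f_II = 0.27 × 0.0792 = 0.021384
  w_III·f_III = 0.32 × 0.025 = 0.008
  w_IV·f_IV = 0.29 × 0.0486 = 0.014094
Marginal: 0.00204 + 0.021384 + 0.008 + 0.014094 = 0.045518
Responsibility of Segment IV: 0.014094 / 0.045518 ≈ 0.310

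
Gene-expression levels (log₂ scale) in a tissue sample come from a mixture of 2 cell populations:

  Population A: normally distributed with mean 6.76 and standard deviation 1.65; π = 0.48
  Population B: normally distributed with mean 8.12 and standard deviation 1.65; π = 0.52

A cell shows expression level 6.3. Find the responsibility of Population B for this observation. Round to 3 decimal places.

0.380

By Bayes' theorem, P(k | x) = π_k f_k(x) / Σ_j π_j f_j(x).
Normal densities:
  p_A = (1/(1.65·√(2π)))·exp(−(6.3−6.76)²/(2·1.65²)) = 0.241783·exp(-0.03886) = 0.232567
  p_B = (1/(1.65·√(2π)))·exp(−(6.3−8.12)²/(2·1.65²)) = 0.241783·exp(-0.60834) = 0.131592
Weight by the priors:
  π_A·p_A = 0.48 × 0.232567 = 0.111632
  π_B·p_B = 0.52 × 0.131592 = 0.0684277
Marginal: 0.111632 + 0.0684277 = 0.18006
P(Population B | x) ≈ 0.380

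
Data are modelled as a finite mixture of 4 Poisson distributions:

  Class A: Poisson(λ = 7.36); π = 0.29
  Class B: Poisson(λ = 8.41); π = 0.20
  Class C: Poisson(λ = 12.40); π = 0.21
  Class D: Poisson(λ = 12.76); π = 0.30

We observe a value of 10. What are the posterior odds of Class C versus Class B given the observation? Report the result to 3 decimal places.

Since P(k|x) ∝ w_k f_k(x), the posterior odds are w_i f_i(x) / (w_j f_j(x)).
Evaluate each component's likelihood at the observed value:
  f_A = 0.0817726
  f_B = 0.108588
  f_C = 0.0975444
  f_D = 0.0906037
Odds = (0.21/0.20) × (0.0975444/0.108588) = 1.05 × 0.898301 ≈ 0.943

0.943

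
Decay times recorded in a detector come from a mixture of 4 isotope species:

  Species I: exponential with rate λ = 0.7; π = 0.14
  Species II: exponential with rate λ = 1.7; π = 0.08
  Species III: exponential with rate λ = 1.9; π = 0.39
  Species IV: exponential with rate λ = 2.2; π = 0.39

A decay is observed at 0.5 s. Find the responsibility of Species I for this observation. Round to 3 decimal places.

Posterior ∝ prior × likelihood, so P(k | x) ∝ P(Z=k) f_k(x); normalise over all components.
Exponential densities:
  f_I = 0.493282
  f_II = 0.726605
  f_III = 0.734808
  f_IV = 0.732316
Unnormalised posteriors:
  P(Z=I)·f_I = 0.14 × 0.493282 = 0.0690594
  P(Z=II)·f_II = 0.08 × 0.726605 = 0.0581284
  P(Z=III)·f_III = 0.39 × 0.734808 = 0.286575
  P(Z=IV)·f_IV = 0.39 × 0.732316 = 0.285603
Marginal: 0.0690594 + 0.0581284 + 0.286575 + 0.285603 = 0.699366
P(Species I | data) = 0.0690594 / 0.699366 ≈ 0.099

0.099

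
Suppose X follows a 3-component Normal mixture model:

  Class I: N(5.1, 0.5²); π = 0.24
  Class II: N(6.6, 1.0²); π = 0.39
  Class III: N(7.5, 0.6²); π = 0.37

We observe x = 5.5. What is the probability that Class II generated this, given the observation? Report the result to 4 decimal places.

P(component k | x) = π_k·f_k(x) / marginal(x), where marginal(x) = Σ_j π_j·f_j(x).
Normal densities:
  f_I = (1/(0.5·√(2π)))·exp(−(5.5−5.1)²/(2·0.5²)) = 0.797885·exp(-0.32000) = 0.579383
  f_II = (1/(1.0·√(2π)))·exp(−(5.5−6.6)²/(2·1.0²)) = 0.398942·exp(-0.60500) = 0.217852
  f_III = (1/(0.6·√(2π)))·exp(−(5.5−7.5)²/(2·0.6²)) = 0.664904·exp(-5.55556) = 0.00257046
Unnormalised posteriors:
  π_I·f_I = 0.24 × 0.579383 = 0.139052
  π_II·f_II = 0.39 × 0.217852 = 0.0849623
  π_III·f_III = 0.37 × 0.00257046 = 0.000951072
Evidence: 0.139052 + 0.0849623 + 0.000951072 = 0.224965
So the posterior for Class II is 0.0849623 / 0.224965 ≈ 0.3777.

0.3777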